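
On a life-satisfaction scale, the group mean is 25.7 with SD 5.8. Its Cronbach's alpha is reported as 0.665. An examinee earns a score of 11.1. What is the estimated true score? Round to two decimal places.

T̂ = ρX + (1 − ρ)μ
  = 0.665 × 11.1 + 0.335 × 25.7
  = 7.3815 + 8.6095
  = 15.991
  ≈ 15.99

15.99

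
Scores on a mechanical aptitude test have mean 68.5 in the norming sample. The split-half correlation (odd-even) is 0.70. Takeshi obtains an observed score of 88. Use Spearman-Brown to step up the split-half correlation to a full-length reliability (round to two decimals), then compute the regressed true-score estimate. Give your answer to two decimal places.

84.49

Spearman-Brown: ρ = 2r/(1 + r) = 2(0.70)/(1 + 0.70) = 1.400/1.70 = 0.8235 → 0.82
T̂ = ρX + (1 − ρ)μ
  = 0.82 × 88 + 0.18 × 68.5
  = 72.16 + 12.330
  = 84.490
  ≈ 84.49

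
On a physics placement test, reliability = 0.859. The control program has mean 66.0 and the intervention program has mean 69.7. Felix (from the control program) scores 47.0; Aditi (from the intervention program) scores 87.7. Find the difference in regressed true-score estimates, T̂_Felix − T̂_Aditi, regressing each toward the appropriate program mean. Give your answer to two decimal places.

-35.48

T̂_Felix = 0.859(47.0) + 0.141(66.0) = 49.6790
T̂_Aditi = 0.859(87.7) + 0.141(69.7) = 85.1620
Difference = 49.6790 − 85.1620 = -35.4830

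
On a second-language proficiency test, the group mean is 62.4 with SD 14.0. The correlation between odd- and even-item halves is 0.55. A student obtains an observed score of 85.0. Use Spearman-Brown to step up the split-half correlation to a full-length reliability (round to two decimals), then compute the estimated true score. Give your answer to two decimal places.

Spearman-Brown: ρ = 2r/(1 + r) = 2(0.55)/(1 + 0.55) = 1.100/1.55 = 0.7097 → 0.71
T̂ = 0.71(85.0) + 0.29(62.4) = 60.350 + 18.096 = 78.446 → 78.45

78.45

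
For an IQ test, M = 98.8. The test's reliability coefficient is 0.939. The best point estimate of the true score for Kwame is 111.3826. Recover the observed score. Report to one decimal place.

T̂ = ρX + (1 − ρ)μ  ⇒  X = (T̂ − (1 − ρ)μ) / ρ
X = (111.3826 − 0.061 × 98.8) / 0.939 = (111.3826 − 6.0268) / 0.939 = 105.3558 / 0.939 = 112.200

112.2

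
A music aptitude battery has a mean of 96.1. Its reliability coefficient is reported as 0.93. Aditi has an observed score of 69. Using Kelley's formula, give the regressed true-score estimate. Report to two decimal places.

70.90

T̂ = ρX + (1 − ρ)μ
  = 0.93 × 69 + 0.07 × 96.1
  = 64.17 + 6.727
  = 70.897
  ≈ 70.90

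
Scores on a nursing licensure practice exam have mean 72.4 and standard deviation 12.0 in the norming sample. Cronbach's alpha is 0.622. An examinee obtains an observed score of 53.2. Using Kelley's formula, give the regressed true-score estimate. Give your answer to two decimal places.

60.46

Regress the observed score toward the mean by the unreliability: T̂ = 0.622·53.2 + 0.378·72.4 = 33.0904 + 27.3672 = 60.458.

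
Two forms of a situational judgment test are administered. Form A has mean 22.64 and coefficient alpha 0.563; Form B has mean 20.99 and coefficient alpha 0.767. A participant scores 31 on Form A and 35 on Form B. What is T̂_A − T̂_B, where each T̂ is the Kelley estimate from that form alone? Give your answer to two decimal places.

T̂_A = 0.563(31) + 0.437(22.64) = 27.3467
T̂_B = 0.767(35) + 0.233(20.99) = 31.7357
T̂_A − T̂_B = -4.3890

-4.39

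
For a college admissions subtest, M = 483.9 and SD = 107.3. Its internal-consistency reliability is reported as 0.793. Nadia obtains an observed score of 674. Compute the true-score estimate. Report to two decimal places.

634.65

T̂ = 0.793(674) + 0.207(483.9) = 534.482 + 100.1673 = 634.649 → 634.65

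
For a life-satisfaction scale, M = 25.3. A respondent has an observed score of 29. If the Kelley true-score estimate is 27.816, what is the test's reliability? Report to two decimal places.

T̂ = ρX + (1 − ρ)μ  ⇒  T̂ − μ = ρ(X − μ)
ρ = (T̂ − μ)/(X − μ) = (27.816 − 25.3) / (29 − 25.3) = 2.516 / 3.7 = 0.6800

0.68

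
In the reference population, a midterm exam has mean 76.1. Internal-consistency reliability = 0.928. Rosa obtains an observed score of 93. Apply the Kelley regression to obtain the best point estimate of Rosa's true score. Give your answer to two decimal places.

T̂ = 0.928(93) + 0.072(76.1) = 86.304 + 5.4792 = 91.783 → 91.78

91.78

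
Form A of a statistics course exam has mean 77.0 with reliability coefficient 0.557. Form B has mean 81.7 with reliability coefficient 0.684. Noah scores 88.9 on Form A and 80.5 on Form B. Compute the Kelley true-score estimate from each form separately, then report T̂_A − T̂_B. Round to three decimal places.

2.749

T̂_A = 0.557(88.9) + 0.443(77.0) = 83.62830
T̂_B = 0.684(80.5) + 0.316(81.7) = 80.87920
T̂_A − T̂_B = 2.74910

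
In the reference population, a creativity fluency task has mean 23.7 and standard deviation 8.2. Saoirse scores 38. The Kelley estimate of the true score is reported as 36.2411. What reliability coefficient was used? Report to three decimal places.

T̂ = ρX + (1 − ρ)μ  ⇒  T̂ − μ = ρ(X − μ)
ρ = (T̂ − μ)/(X − μ) = (36.2411 − 23.7) / (38 − 23.7) = 12.5411 / 14.3 = 0.87700

0.877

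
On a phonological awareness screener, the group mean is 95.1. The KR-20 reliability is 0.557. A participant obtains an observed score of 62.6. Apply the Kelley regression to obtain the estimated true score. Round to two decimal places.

Regress the observed score toward the mean by the unreliability: T̂ = 0.557·62.6 + 0.443·95.1 = 34.8682 + 42.1293 = 76.998.

77.00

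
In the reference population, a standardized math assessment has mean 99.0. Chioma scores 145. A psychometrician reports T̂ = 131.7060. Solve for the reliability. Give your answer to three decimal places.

0.711

T̂ = ρX + (1 − ρ)μ  ⇒  T̂ − μ = ρ(X − μ)
ρ = (T̂ − μ)/(X − μ) = (131.7060 − 99.0) / (145 − 99.0) = 32.7060 / 46.0 = 0.71100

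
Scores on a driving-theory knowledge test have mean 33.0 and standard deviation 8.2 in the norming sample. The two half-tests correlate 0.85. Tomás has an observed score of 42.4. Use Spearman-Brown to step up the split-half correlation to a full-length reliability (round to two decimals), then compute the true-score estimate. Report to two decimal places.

41.65

Spearman-Brown: ρ = 2r/(1 + r) = 2(0.85)/(1 + 0.85) = 1.700/1.85 = 0.9189 → 0.92
T̂ = 0.92(42.4) + 0.08(33.0) = 39.008 + 2.640 = 41.648 → 41.65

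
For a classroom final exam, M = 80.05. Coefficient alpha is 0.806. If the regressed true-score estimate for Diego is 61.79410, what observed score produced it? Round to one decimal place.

57.4

T̂ = ρX + (1 − ρ)μ  ⇒  X = (T̂ − (1 − ρ)μ) / ρ
X = (61.79410 − 0.194 × 80.05) / 0.806 = (61.79410 − 15.52970) / 0.806 = 46.26440 / 0.806 = 57.400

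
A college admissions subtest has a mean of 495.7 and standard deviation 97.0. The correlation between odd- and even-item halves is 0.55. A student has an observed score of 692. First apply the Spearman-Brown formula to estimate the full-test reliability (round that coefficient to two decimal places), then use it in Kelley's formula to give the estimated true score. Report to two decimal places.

635.07

Spearman-Brown: ρ = 2r/(1 + r) = 2(0.55)/(1 + 0.55) = 1.100/1.55 = 0.7097 → 0.71
Kelley's formula gives T̂ = 0.71·692 + 0.29·495.7 = 491.32 + 143.753 = 635.073.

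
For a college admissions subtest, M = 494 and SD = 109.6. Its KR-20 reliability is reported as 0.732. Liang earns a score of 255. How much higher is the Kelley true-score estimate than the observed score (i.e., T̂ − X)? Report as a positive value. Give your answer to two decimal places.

64.05

Regress the observed score toward the mean by the unreliability: T̂ = 0.732·255 + 0.268·494 = 186.660 + 132.392 = 319.0520.
T̂ − X = 319.052 − 255 = 64.052 → 64.05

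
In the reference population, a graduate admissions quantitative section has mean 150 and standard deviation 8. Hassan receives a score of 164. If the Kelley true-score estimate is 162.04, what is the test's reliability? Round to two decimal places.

0.86

T̂ = ρX + (1 − ρ)μ  ⇒  T̂ − μ = ρ(X − μ)
ρ = (T̂ − μ)/(X − μ) = (162.04 − 150) / (164 − 150) = 12.04 / 14.0 = 0.8600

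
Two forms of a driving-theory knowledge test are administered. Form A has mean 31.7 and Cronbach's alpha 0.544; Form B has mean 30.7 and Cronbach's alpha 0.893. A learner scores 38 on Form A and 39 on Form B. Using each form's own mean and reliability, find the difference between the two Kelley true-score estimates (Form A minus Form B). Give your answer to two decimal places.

T̂_A = 0.544(38) + 0.456(31.7) = 35.1272
T̂_B = 0.893(39) + 0.107(30.7) = 38.1119
T̂_A − T̂_B = -2.9847

-2.98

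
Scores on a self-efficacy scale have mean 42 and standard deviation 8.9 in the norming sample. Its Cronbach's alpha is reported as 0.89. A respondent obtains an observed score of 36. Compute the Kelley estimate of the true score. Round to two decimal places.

T̂ = 0.89(36) + 0.11(42) = 32.04 + 4.62 = 36.660 → 36.66

36.66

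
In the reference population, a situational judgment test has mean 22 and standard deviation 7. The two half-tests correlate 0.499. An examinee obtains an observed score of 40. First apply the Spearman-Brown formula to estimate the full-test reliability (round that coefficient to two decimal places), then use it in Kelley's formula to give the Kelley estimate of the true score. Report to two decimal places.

34.06

Spearman-Brown: ρ = 2r/(1 + r) = 2(0.499)/(1 + 0.499) = 0.9980/1.499 = 0.6658 → 0.67
Regress the observed score toward the mean by the unreliability: T̂ = 0.67·40 + 0.33·22 = 26.80 + 7.26 = 34.060.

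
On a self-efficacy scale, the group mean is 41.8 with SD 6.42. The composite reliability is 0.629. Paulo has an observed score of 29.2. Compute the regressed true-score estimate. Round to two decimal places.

33.87

Weight the observed score by reliability and the mean by (1 − reliability): T̂ = 0.629·29.2 + 0.371·41.8 = 18.3668 + 15.5078 = 33.875.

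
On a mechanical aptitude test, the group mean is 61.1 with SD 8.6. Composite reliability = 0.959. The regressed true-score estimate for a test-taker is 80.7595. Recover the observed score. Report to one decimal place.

81.6

T̂ = ρX + (1 − ρ)μ  ⇒  X = (T̂ − (1 − ρ)μ) / ρ
X = (80.7595 − 0.041 × 61.1) / 0.959 = (80.7595 − 2.5051) / 0.959 = 78.2544 / 0.959 = 81.600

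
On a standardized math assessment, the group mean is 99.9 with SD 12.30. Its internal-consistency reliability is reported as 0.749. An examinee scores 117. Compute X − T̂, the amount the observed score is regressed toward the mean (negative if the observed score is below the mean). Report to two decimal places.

T̂ = 0.749(117) + 0.251(99.9) = 87.633 + 25.0749 = 112.7079 → 112.708
X − T̂ = 117 − 112.708 = 4.292 → 4.29

4.29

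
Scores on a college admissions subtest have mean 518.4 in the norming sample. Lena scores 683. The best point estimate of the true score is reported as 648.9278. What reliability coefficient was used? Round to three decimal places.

0.793

T̂ = ρX + (1 − ρ)μ  ⇒  T̂ − μ = ρ(X − μ)
ρ = (T̂ − μ)/(X − μ) = (648.9278 − 518.4) / (683 − 518.4) = 130.5278 / 164.6 = 0.79300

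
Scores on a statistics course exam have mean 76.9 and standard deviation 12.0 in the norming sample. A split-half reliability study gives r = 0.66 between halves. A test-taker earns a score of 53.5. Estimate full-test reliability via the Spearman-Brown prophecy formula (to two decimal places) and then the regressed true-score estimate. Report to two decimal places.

58.18

Spearman-Brown: ρ = 2r/(1 + r) = 2(0.66)/(1 + 0.66) = 1.320/1.66 = 0.7952 → 0.80
Weight the observed score by reliability and the mean by (1 − reliability): T̂ = 0.80·53.5 + 0.20·76.9 = 42.800 + 15.380 = 58.180.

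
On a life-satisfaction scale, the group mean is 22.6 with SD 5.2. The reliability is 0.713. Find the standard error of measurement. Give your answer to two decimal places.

SEM = SD · √(1 − ρ) = 5.2 × √0.287 = 5.2 × 0.5357 = 2.786

2.79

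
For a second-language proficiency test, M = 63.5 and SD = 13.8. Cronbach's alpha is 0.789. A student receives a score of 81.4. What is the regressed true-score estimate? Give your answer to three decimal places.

T̂ = ρX + (1 − ρ)μ
  = 0.789 × 81.4 + 0.211 × 63.5
  = 64.2246 + 13.3985
  = 77.6231
  ≈ 77.623

77.623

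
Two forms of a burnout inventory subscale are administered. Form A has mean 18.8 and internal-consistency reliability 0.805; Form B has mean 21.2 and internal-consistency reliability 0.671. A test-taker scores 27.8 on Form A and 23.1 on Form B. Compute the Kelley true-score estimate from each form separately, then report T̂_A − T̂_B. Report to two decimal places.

T̂_A = 0.805(27.8) + 0.195(18.8) = 26.0450
T̂_B = 0.671(23.1) + 0.329(21.2) = 22.4749
T̂_A − T̂_B = 3.5701

3.57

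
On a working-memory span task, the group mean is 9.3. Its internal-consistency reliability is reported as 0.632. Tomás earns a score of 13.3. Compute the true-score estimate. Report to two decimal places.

T̂ = ρX + (1 − ρ)μ
  = 0.632 × 13.3 + 0.368 × 9.3
  = 8.4056 + 3.4224
  = 11.828
  ≈ 11.83

11.83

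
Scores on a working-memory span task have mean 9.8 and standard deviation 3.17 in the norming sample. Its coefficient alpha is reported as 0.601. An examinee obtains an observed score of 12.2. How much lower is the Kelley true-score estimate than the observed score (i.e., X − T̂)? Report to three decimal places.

T̂ = ρX + (1 − ρ)μ
  = 0.601 × 12.2 + 0.399 × 9.8
  = 7.3322 + 3.9102
  = 11.24240
  ≈ 11.2424
X − T̂ = 12.2 − 11.2424 = 0.9576 → 0.958

0.958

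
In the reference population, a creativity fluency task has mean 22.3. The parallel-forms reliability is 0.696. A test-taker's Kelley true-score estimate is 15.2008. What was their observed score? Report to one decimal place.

12.1

T̂ = ρX + (1 − ρ)μ  ⇒  X = (T̂ − (1 − ρ)μ) / ρ
X = (15.2008 − 0.304 × 22.3) / 0.696 = (15.2008 − 6.7792) / 0.696 = 8.4216 / 0.696 = 12.100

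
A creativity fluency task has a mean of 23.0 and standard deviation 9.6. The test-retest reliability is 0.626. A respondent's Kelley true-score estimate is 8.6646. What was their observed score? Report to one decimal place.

T̂ = ρX + (1 − ρ)μ  ⇒  X = (T̂ − (1 − ρ)μ) / ρ
X = (8.6646 − 0.374 × 23.0) / 0.626 = (8.6646 − 8.6020) / 0.626 = 0.0626 / 0.626 = 0.100

0.1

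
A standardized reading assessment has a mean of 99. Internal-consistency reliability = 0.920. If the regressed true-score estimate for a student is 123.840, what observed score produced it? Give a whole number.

T̂ = ρX + (1 − ρ)μ  ⇒  X = (T̂ − (1 − ρ)μ) / ρ
X = (123.840 − 0.080 × 99) / 0.920 = (123.840 − 7.920) / 0.920 = 115.920 / 0.920 = 126.00

126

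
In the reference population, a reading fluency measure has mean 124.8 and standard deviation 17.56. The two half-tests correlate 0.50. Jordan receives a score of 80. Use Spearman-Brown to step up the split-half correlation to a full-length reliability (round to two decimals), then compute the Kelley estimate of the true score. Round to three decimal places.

94.784

Spearman-Brown: ρ = 2r/(1 + r) = 2(0.50)/(1 + 0.50) = 1.000/1.50 = 0.6667 → 0.67
T̂ = 0.67(80) + 0.33(124.8) = 53.60 + 41.184 = 94.7840 → 94.784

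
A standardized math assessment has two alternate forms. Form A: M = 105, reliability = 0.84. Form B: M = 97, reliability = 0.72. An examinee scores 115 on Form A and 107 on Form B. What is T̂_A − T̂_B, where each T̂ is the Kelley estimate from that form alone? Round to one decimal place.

T̂_A = 0.84(115) + 0.16(105) = 113.400
T̂_B = 0.72(107) + 0.28(97) = 104.200
T̂_A − T̂_B = 9.200

9.2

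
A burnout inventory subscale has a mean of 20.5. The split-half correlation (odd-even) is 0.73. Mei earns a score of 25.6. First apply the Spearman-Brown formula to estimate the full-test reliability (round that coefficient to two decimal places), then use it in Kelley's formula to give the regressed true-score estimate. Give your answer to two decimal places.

Spearman-Brown: ρ = 2r/(1 + r) = 2(0.73)/(1 + 0.73) = 1.460/1.73 = 0.8439 → 0.84
T̂ = 0.84(25.6) + 0.16(20.5) = 21.504 + 3.280 = 24.784 → 24.78

24.78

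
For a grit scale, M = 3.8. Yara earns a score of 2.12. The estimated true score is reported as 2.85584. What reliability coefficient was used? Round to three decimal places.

0.562

T̂ = ρX + (1 − ρ)μ  ⇒  T̂ − μ = ρ(X − μ)
ρ = (T̂ − μ)/(X − μ) = (2.85584 − 3.8) / (2.12 − 3.8) = -0.94416 / -1.68 = 0.56200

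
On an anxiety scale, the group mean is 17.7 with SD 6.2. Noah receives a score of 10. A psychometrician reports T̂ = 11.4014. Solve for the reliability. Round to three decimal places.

0.818

T̂ = ρX + (1 − ρ)μ  ⇒  T̂ − μ = ρ(X − μ)
ρ = (T̂ − μ)/(X − μ) = (11.4014 − 17.7) / (10 − 17.7) = -6.2986 / -7.7 = 0.81800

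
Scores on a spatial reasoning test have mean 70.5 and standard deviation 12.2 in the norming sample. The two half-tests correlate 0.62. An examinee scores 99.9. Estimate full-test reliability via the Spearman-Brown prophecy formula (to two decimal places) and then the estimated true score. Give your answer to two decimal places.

93.14

Spearman-Brown: ρ = 2r/(1 + r) = 2(0.62)/(1 + 0.62) = 1.240/1.62 = 0.7654 → 0.77
Regress the observed score toward the mean by the unreliability: T̂ = 0.77·99.9 + 0.23·70.5 = 76.923 + 16.215 = 93.138.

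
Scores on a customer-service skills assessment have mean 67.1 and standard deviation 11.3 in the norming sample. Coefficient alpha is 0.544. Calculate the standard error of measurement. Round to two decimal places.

SEM = SD · √(1 − ρ) = 11.3 × √0.456 = 11.3 × 0.6753 = 7.631

7.63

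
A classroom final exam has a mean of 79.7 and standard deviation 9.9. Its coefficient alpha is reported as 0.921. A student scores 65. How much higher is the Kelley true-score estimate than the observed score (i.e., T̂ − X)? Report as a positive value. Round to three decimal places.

1.161

Weight the observed score by reliability and the mean by (1 − reliability): T̂ = 0.921·65 + 0.079·79.7 = 59.865 + 6.2963 = 66.16130.
T̂ − X = 66.1613 − 65 = 1.1613 → 1.161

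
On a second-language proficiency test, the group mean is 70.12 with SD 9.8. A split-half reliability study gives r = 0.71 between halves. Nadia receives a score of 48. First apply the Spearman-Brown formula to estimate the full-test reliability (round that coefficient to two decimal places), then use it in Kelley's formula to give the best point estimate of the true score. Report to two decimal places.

51.76

Spearman-Brown: ρ = 2r/(1 + r) = 2(0.71)/(1 + 0.71) = 1.420/1.71 = 0.8304 → 0.83
T̂ = 0.83(48) + 0.17(70.12) = 39.84 + 11.9204 = 51.760 → 51.76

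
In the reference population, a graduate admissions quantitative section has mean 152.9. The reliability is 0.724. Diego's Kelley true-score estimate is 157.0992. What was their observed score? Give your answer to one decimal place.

158.7

T̂ = ρX + (1 − ρ)μ  ⇒  X = (T̂ − (1 − ρ)μ) / ρ
X = (157.0992 − 0.276 × 152.9) / 0.724 = (157.0992 − 42.2004) / 0.724 = 114.8988 / 0.724 = 158.700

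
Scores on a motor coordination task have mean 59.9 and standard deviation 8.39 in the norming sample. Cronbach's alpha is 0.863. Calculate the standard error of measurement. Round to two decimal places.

SEM = SD · √(1 − ρ) = 8.39 × √0.137 = 8.39 × 0.3701 = 3.105

3.11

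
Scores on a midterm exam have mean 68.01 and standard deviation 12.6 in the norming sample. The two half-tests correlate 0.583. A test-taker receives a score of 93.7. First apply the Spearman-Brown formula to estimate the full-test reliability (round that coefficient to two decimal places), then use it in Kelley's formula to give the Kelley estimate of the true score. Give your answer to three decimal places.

Spearman-Brown: ρ = 2r/(1 + r) = 2(0.583)/(1 + 0.583) = 1.1660/1.583 = 0.7366 → 0.74
T̂ = 0.74(93.7) + 0.26(68.01) = 69.338 + 17.6826 = 87.0206 → 87.021

87.021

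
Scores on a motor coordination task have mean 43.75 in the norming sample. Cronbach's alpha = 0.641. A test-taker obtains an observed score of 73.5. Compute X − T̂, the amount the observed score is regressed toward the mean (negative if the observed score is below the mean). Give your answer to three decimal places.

10.680

Regress the observed score toward the mean by the unreliability: T̂ = 0.641·73.5 + 0.359·43.75 = 47.1135 + 15.70625 = 62.81975.
X − T̂ = 73.5 − 62.8197 = 10.6803 → 10.680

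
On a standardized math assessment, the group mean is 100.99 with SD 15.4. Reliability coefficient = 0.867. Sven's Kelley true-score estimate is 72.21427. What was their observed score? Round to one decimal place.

67.8

T̂ = ρX + (1 − ρ)μ  ⇒  X = (T̂ − (1 − ρ)μ) / ρ
X = (72.21427 − 0.133 × 100.99) / 0.867 = (72.21427 − 13.43167) / 0.867 = 58.78260 / 0.867 = 67.800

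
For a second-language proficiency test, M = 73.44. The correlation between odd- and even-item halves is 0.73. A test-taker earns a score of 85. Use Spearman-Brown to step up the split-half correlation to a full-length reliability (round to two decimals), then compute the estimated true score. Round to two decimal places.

83.15

Spearman-Brown: ρ = 2r/(1 + r) = 2(0.73)/(1 + 0.73) = 1.460/1.73 = 0.8439 → 0.84
T̂ = ρX + (1 − ρ)μ
  = 0.84 × 85 + 0.16 × 73.44
  = 71.40 + 11.7504
  = 83.150
  ≈ 83.15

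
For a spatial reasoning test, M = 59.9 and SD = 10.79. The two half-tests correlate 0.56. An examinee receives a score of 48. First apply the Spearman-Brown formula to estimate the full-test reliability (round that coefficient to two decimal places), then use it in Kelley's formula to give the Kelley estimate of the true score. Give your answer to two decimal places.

Spearman-Brown: ρ = 2r/(1 + r) = 2(0.56)/(1 + 0.56) = 1.120/1.56 = 0.7179 → 0.72
Kelley's formula gives T̂ = 0.72·48 + 0.28·59.9 = 34.56 + 16.772 = 51.332.

51.33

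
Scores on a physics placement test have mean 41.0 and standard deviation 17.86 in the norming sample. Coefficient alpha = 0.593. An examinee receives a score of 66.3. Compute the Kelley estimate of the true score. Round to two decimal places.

56.00

Regress the observed score toward the mean by the unreliability: T̂ = 0.593·66.3 + 0.407·41.0 = 39.3159 + 16.6870 = 56.003.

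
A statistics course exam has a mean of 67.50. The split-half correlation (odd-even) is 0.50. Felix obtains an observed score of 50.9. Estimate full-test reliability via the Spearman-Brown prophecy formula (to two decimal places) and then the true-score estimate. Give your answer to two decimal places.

Spearman-Brown: ρ = 2r/(1 + r) = 2(0.50)/(1 + 0.50) = 1.000/1.50 = 0.6667 → 0.67
Weight the observed score by reliability and the mean by (1 − reliability): T̂ = 0.67·50.9 + 0.33·67.50 = 34.103 + 22.2750 = 56.378.

56.38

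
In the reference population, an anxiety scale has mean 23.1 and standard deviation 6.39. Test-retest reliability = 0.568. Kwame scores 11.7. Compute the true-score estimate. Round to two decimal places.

16.62

Regress the observed score toward the mean by the unreliability: T̂ = 0.568·11.7 + 0.432·23.1 = 6.6456 + 9.9792 = 16.625.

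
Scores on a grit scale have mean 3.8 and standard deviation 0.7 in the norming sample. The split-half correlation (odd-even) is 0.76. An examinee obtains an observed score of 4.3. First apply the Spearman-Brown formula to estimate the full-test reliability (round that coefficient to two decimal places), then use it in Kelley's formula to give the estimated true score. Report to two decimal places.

4.23

Spearman-Brown: ρ = 2r/(1 + r) = 2(0.76)/(1 + 0.76) = 1.520/1.76 = 0.8636 → 0.86
T̂ = ρX + (1 − ρ)μ
  = 0.86 × 4.3 + 0.14 × 3.8
  = 3.698 + 0.532
  = 4.230
  ≈ 4.23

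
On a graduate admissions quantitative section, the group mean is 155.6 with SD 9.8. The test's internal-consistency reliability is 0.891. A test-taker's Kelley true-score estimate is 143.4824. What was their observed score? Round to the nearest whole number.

142

T̂ = ρX + (1 − ρ)μ  ⇒  X = (T̂ − (1 − ρ)μ) / ρ
X = (143.4824 − 0.109 × 155.6) / 0.891 = (143.4824 − 16.9604) / 0.891 = 126.5220 / 0.891 = 142.00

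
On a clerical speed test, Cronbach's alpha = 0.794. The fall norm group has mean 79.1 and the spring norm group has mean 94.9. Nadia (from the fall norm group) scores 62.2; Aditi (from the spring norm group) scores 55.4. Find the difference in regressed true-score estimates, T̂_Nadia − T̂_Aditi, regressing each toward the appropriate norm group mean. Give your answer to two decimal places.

2.14

T̂_Nadia = 0.794(62.2) + 0.206(79.1) = 65.6814
T̂_Aditi = 0.794(55.4) + 0.206(94.9) = 63.5370
Difference = 65.6814 − 63.5370 = 2.1444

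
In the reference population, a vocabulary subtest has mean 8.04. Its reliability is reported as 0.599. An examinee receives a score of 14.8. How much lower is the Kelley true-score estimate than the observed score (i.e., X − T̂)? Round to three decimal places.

2.711

T̂ = ρX + (1 − ρ)μ
  = 0.599 × 14.8 + 0.401 × 8.04
  = 8.8652 + 3.22404
  = 12.08924
  ≈ 12.0892
X − T̂ = 14.8 − 12.0892 = 2.7108 → 2.711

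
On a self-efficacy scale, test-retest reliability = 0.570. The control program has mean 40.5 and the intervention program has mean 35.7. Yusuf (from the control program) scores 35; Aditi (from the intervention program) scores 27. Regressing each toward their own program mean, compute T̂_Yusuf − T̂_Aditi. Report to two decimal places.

T̂_Yusuf = 0.570(35) + 0.430(40.5) = 37.3650
T̂_Aditi = 0.570(27) + 0.430(35.7) = 30.7410
Difference = 37.3650 − 30.7410 = 6.6240

6.62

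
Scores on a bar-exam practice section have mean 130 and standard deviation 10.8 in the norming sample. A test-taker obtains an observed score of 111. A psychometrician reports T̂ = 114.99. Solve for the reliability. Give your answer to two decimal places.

0.79

T̂ = ρX + (1 − ρ)μ  ⇒  T̂ − μ = ρ(X − μ)
ρ = (T̂ − μ)/(X − μ) = (114.99 − 130) / (111 − 130) = -15.01 / -19.0 = 0.7900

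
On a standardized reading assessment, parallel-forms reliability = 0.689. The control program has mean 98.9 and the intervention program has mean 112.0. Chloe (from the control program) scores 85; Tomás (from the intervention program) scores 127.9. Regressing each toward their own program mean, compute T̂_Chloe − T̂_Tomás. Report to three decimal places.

-33.632

T̂_Chloe = 0.689(85) + 0.311(98.9) = 89.32290
T̂_Tomás = 0.689(127.9) + 0.311(112.0) = 122.95510
Difference = 89.32290 − 122.95510 = -33.63220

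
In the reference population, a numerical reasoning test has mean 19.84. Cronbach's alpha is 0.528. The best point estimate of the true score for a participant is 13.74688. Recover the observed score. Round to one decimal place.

T̂ = ρX + (1 − ρ)μ  ⇒  X = (T̂ − (1 − ρ)μ) / ρ
X = (13.74688 − 0.472 × 19.84) / 0.528 = (13.74688 − 9.36448) / 0.528 = 4.38240 / 0.528 = 8.300

8.3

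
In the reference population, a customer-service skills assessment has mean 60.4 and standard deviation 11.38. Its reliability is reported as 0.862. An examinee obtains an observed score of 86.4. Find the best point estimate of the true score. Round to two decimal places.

T̂ = ρX + (1 − ρ)μ
  = 0.862 × 86.4 + 0.138 × 60.4
  = 74.4768 + 8.3352
  = 82.812
  ≈ 82.81

82.81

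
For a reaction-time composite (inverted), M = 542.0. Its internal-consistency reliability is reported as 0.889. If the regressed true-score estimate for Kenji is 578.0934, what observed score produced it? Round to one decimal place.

582.6

T̂ = ρX + (1 − ρ)μ  ⇒  X = (T̂ − (1 − ρ)μ) / ρ
X = (578.0934 − 0.111 × 542.0) / 0.889 = (578.0934 − 60.1620) / 0.889 = 517.9314 / 0.889 = 582.600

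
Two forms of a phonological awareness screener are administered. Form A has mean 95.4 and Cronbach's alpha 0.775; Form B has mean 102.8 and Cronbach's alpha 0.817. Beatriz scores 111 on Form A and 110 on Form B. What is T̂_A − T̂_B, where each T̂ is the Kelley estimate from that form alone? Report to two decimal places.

-1.19

T̂_A = 0.775(111) + 0.225(95.4) = 107.4900
T̂_B = 0.817(110) + 0.183(102.8) = 108.6824
T̂_A − T̂_B = -1.1924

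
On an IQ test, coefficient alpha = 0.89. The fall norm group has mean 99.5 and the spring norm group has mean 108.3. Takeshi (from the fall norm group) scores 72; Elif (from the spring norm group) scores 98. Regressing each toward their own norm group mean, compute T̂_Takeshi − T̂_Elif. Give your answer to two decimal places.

T̂_Takeshi = 0.89(72) + 0.11(99.5) = 75.0250
T̂_Elif = 0.89(98) + 0.11(108.3) = 99.1330
Difference = 75.0250 − 99.1330 = -24.1080

-24.11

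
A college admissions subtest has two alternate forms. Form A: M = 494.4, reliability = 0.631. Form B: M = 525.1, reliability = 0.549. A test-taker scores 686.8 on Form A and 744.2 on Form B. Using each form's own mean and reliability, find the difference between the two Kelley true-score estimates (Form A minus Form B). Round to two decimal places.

T̂_A = 0.631(686.8) + 0.369(494.4) = 615.8044
T̂_B = 0.549(744.2) + 0.451(525.1) = 645.3859
T̂_A − T̂_B = -29.5815

-29.58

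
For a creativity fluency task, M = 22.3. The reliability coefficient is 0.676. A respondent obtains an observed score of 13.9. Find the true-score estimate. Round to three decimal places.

Kelley's formula gives T̂ = 0.676·13.9 + 0.324·22.3 = 9.3964 + 7.2252 = 16.6216.

16.622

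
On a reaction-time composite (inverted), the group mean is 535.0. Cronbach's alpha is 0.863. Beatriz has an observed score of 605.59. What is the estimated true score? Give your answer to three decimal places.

595.919

Kelley's formula gives T̂ = 0.863·605.59 + 0.137·535.0 = 522.62417 + 73.2950 = 595.9192.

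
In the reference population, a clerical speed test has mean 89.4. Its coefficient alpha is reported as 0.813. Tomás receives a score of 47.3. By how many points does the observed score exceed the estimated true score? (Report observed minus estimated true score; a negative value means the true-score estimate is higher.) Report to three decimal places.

-7.873

T̂ = 0.813(47.3) + 0.187(89.4) = 38.4549 + 16.7178 = 55.17270 → 55.1727
X − T̂ = 47.3 − 55.1727 = -7.8727 → -7.873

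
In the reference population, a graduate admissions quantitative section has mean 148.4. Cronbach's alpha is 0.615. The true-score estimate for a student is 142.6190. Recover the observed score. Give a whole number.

T̂ = ρX + (1 − ρ)μ  ⇒  X = (T̂ − (1 − ρ)μ) / ρ
X = (142.6190 − 0.385 × 148.4) / 0.615 = (142.6190 − 57.1340) / 0.615 = 85.4850 / 0.615 = 139.00

139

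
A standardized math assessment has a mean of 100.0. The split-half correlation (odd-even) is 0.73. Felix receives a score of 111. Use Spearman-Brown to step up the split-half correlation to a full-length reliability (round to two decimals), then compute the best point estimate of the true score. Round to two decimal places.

109.24

Spearman-Brown: ρ = 2r/(1 + r) = 2(0.73)/(1 + 0.73) = 1.460/1.73 = 0.8439 → 0.84
T̂ = 0.84(111) + 0.16(100.0) = 93.24 + 16.000 = 109.240 → 109.24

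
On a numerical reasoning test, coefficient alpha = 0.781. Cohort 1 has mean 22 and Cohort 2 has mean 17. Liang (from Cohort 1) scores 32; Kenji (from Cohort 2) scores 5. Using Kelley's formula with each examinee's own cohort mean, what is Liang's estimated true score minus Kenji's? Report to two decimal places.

22.18

T̂_Liang = 0.781(32) + 0.219(22) = 29.8100
T̂_Kenji = 0.781(5) + 0.219(17) = 7.6280
Difference = 29.8100 − 7.6280 = 22.1820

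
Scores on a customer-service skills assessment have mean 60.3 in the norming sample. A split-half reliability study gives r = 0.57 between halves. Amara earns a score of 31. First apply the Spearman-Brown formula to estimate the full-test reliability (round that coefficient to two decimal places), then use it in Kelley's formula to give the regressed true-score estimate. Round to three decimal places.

Spearman-Brown: ρ = 2r/(1 + r) = 2(0.57)/(1 + 0.57) = 1.140/1.57 = 0.7261 → 0.73
T̂ = 0.73(31) + 0.27(60.3) = 22.63 + 16.281 = 38.9110 → 38.911

38.911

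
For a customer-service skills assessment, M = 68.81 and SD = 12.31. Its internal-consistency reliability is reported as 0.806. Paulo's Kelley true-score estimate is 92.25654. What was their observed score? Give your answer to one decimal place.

T̂ = ρX + (1 − ρ)μ  ⇒  X = (T̂ − (1 − ρ)μ) / ρ
X = (92.25654 − 0.194 × 68.81) / 0.806 = (92.25654 − 13.34914) / 0.806 = 78.90740 / 0.806 = 97.900

97.9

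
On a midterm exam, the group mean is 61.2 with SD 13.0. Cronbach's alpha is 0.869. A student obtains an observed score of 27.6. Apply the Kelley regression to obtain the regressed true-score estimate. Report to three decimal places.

32.002

T̂ = 0.869(27.6) + 0.131(61.2) = 23.9844 + 8.0172 = 32.0016 → 32.002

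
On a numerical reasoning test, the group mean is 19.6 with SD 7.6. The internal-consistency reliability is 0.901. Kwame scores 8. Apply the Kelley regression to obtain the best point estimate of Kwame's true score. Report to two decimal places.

Kelley's formula gives T̂ = 0.901·8 + 0.099·19.6 = 7.208 + 1.9404 = 9.148.

9.15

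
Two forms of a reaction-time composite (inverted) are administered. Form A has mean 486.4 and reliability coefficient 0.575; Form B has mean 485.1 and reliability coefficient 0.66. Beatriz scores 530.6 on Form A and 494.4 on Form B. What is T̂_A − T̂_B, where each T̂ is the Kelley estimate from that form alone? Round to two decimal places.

20.58

T̂_A = 0.575(530.6) + 0.425(486.4) = 511.8150
T̂_B = 0.66(494.4) + 0.34(485.1) = 491.2380
T̂_A − T̂_B = 20.5770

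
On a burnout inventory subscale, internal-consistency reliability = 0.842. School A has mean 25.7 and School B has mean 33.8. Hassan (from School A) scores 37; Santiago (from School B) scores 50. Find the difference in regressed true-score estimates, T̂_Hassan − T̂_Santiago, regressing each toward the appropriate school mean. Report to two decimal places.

-12.23

T̂_Hassan = 0.842(37) + 0.158(25.7) = 35.2146
T̂_Santiago = 0.842(50) + 0.158(33.8) = 47.4404
Difference = 35.2146 − 47.4404 = -12.2258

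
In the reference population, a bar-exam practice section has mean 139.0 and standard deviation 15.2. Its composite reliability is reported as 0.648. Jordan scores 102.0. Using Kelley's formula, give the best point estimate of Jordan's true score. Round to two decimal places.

115.02

Regress the observed score toward the mean by the unreliability: T̂ = 0.648·102.0 + 0.352·139.0 = 66.0960 + 48.9280 = 115.024.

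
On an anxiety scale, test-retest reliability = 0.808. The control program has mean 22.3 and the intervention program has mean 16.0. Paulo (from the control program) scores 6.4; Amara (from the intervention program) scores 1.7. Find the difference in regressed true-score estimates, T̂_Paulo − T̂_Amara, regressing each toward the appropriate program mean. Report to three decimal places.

T̂_Paulo = 0.808(6.4) + 0.192(22.3) = 9.45280
T̂_Amara = 0.808(1.7) + 0.192(16.0) = 4.44560
Difference = 9.45280 − 4.44560 = 5.00720

5.007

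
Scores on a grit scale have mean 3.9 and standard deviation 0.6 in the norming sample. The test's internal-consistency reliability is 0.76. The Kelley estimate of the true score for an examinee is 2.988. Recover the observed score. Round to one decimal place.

T̂ = ρX + (1 − ρ)μ  ⇒  X = (T̂ − (1 − ρ)μ) / ρ
X = (2.988 − 0.24 × 3.9) / 0.76 = (2.988 − 0.936) / 0.76 = 2.052 / 0.76 = 2.700

2.7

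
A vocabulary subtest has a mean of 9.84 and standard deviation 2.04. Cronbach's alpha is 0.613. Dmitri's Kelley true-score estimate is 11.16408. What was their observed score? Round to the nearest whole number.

T̂ = ρX + (1 − ρ)μ  ⇒  X = (T̂ − (1 − ρ)μ) / ρ
X = (11.16408 − 0.387 × 9.84) / 0.613 = (11.16408 − 3.80808) / 0.613 = 7.35600 / 0.613 = 12.00

12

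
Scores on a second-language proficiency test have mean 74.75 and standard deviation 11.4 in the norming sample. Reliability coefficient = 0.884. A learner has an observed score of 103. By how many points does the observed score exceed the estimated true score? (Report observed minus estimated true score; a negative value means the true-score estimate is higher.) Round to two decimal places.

Regress the observed score toward the mean by the unreliability: T̂ = 0.884·103 + 0.116·74.75 = 91.052 + 8.67100 = 99.7230.
X − T̂ = 103 − 99.723 = 3.277 → 3.28

3.28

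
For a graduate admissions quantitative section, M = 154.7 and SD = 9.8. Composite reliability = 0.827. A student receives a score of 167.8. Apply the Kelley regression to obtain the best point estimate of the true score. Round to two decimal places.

165.53

T̂ = 0.827(167.8) + 0.173(154.7) = 138.7706 + 26.7631 = 165.534 → 165.53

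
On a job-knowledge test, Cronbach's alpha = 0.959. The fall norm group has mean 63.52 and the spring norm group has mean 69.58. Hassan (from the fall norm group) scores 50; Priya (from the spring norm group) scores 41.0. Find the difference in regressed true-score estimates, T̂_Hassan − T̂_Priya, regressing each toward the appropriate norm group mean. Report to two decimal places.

T̂_Hassan = 0.959(50) + 0.041(63.52) = 50.5543
T̂_Priya = 0.959(41.0) + 0.041(69.58) = 42.1718
Difference = 50.5543 − 42.1718 = 8.3825

8.38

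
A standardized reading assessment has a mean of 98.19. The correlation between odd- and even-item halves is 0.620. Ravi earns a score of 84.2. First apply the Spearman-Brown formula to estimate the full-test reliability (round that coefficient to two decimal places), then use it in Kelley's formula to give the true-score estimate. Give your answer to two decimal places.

87.42

Spearman-Brown: ρ = 2r/(1 + r) = 2(0.620)/(1 + 0.620) = 1.2400/1.620 = 0.7654 → 0.77
T̂ = 0.77(84.2) + 0.23(98.19) = 64.834 + 22.5837 = 87.418 → 87.42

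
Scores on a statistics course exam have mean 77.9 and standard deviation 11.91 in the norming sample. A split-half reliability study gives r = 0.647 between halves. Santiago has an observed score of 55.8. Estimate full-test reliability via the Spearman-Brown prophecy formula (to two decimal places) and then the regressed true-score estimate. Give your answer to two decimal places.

60.44

Spearman-Brown: ρ = 2r/(1 + r) = 2(0.647)/(1 + 0.647) = 1.2940/1.647 = 0.7857 → 0.79
T̂ = 0.79(55.8) + 0.21(77.9) = 44.082 + 16.359 = 60.441 → 60.44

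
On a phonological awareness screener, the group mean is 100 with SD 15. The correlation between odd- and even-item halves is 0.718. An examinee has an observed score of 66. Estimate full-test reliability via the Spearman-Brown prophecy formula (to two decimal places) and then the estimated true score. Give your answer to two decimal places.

71.44

Spearman-Brown: ρ = 2r/(1 + r) = 2(0.718)/(1 + 0.718) = 1.4360/1.718 = 0.8359 → 0.84
Regress the observed score toward the mean by the unreliability: T̂ = 0.84·66 + 0.16·100 = 55.44 + 16.00 = 71.440.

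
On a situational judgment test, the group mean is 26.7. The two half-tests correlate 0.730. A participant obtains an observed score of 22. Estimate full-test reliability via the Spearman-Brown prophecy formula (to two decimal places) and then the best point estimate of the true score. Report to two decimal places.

Spearman-Brown: ρ = 2r/(1 + r) = 2(0.730)/(1 + 0.730) = 1.4600/1.730 = 0.8439 → 0.84
T̂ = 0.84(22) + 0.16(26.7) = 18.48 + 4.272 = 22.752 → 22.75

22.75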